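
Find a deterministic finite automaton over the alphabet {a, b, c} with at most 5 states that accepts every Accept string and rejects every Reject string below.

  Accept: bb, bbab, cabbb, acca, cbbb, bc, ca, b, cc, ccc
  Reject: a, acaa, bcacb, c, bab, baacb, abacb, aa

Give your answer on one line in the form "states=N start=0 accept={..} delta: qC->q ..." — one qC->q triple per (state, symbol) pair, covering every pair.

State merging on the prefix tree: take the shortest (then alphabetical) example prefix whose next move is undefined and point that move at state 0, else 1, else 2, ...; a target is out if some Accept/Reject pair would then sit in one state with the same input left (inseparable). If every existing state is out, open a new one.
a: 0a undefined. 0a->0: ok.
b: 0b undefined. 0b->0: no, bb/a meet in 0. Open state 1: 0b->1.
c: 0c undefined. 0c->0: no, acca/a meet in 0. 0c->1: no, b/c meet in 1. Open state 2: 0c->2.
ba: 1a undefined. 1a->0: no, b/bab meet in 1. 1a->1: no, bb/bab meet in 1 with "b" left. 1a->2: ok.
bb: 1b undefined. 1b->0: no, bb/a meet in 0. 1b->1: no, bbab/bab meet in 2 with "b" left. 1b->2: no, bb/c meet in 2. Open state 3: 1b->3.
bc: 1c undefined. 1c->0: no, bc/a meet in 0. 1c->1: ok.
ca: 2a undefined. 2a->0: no, ca/a meet in 0. 2a->1: no, bb/baacb meet in 3. 2a->2: no, ca/acaa meet in 2. 2a->3: ok.
cb: 2b undefined. 2b->0: ok.
cc: 2c undefined. 2c->0: no, acca/a meet in 0. 2c->1: no, bb/bcacb meet in 3. 2c->2: no, cc/c meet in 2. 2c->3: no, acca/acaa meet in 3 with "a" left. Open state 4: 2c->4.
bba: 3a undefined. 3a->0: ok.
cab: 3b undefined. 3b->0: ok.
ccc: 4c undefined. 4c->0: no, ccc/a meet in 0. 4c->1: ok.
acca: 4a undefined. 4a->0: no, acca/a meet in 0. 4a->1: ok.
baac: 3c undefined. 3c->0: no, bbab/baacb meet in 1. 3c->1: no, bb/baacb meet in 3. 3c->2: ok.
abacb: 4b undefined. 4b->0: ok.
All examples now run through 5 states with every (state, symbol) defined. Accept strings end in {1,3,4}, Reject strings end in {0,2}; accept={1,3,4}.

states=5 start=0 accept={1,3,4} delta: 0a->0 0b->1 0c->2 1a->2 1b->3 1c->1 2a->3 2b->0 2c->4 3a->0 3b->0 3c->2 4a->1 4b->0 4c->1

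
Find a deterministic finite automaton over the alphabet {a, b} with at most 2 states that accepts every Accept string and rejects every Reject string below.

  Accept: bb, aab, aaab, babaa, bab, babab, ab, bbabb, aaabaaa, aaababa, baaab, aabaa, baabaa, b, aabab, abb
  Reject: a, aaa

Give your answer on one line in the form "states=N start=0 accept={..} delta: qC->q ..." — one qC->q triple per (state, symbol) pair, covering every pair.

states=2 start=0 accept={1} delta: 0a->0 0b->1 1a->1 1b->1

Fold the examples into a partial DFA from state 0: repeatedly fix the first undefined (state, symbol) met by the shortest-then-alphabetical prefix, trying targets in increasing order and rejecting any under which an Accept and a Reject string meet in one state with the same remainder; add a state when all current targets are rejected. Accepting states are where Accept strings end.
a: 0a undefined. 0a->0: ok.
b: 0b undefined. 0b->0: no, bb/a meet in 0. Open state 1: 0b->1.
ba: 1a undefined. 1a->0: no, babaa/a meet in 0. 1a->1: ok.
bb: 1b undefined. 1b->0: no, bb/a meet in 0. 1b->1: ok.
All examples now run through 2 states with every (state, symbol) defined. Accept strings end in {1}, Reject strings end in {0}; accept={1}.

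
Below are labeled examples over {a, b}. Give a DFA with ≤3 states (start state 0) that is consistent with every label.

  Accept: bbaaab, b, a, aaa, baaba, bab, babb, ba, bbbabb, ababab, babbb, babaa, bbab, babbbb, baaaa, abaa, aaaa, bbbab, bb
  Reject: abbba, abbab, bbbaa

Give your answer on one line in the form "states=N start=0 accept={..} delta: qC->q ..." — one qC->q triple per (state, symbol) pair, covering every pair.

Fold the examples into a partial DFA from state 0: repeatedly fix the first undefined (state, symbol) met by the shortest-then-alphabetical prefix, trying targets in increasing order and rejecting any under which an Accept and a Reject string meet in one state with the same remainder; add a state when all current targets are rejected. Accepting states are where Accept strings end.
a: 0a undefined. 0a->0: no, bbab/abbab meet in 0 with "bbab" left. Open state 1: 0a->1.
b: 0b undefined. 0b->0: ok.
aa: 1a undefined. 1a->0: no, b/bbbaa meet in 0. 1a->1: no, a/bbbaa meet in 1. Open state 2: 1a->2.
ab: 1b undefined. 1b->0: no, b/abbab meet in 0. 1b->1: ok.
aaa: 2a undefined. 2a->0: ok.
abab: 2b undefined. 2b->0: no, bbaaab/abbab meet in 0. 2b->1: no, a/abbab meet in 1. 2b->2: ok.
All examples now run through 3 states with every (state, symbol) defined. Accept strings end in {0,1}, Reject strings end in {2}; accept={0,1}.

states=3 start=0 accept={0,1} delta: 0a->1 0b->0 1a->2 1b->1 2a->0 2b->2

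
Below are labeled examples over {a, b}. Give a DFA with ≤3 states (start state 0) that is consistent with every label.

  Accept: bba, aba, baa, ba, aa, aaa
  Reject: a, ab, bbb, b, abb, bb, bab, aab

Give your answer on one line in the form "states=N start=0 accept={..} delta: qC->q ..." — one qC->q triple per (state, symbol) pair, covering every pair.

Fold the examples into a partial DFA from state 0: repeatedly fix the first undefined (state, symbol) met by the shortest-then-alphabetical prefix, trying targets in increasing order and rejecting any under which an Accept and a Reject string meet in one state with the same remainder; add a state when all current targets are rejected. Accepting states are where Accept strings end.
a: 0a undefined. 0a->0: no, aa/a meet in 0. Open state 1: 0a->1.
b: 0b undefined. 0b->0: no, bba/a meet in 1. 0b->1: ok.
aa: 1a undefined. 1a->0: no, baa/a meet in 1. 1a->1: no, baa/a meet in 1. Open state 2: 1a->2.
ab: 1b undefined. 1b->0: no, bba/a meet in 1. 1b->1: ok.
aaa: 2a undefined. 2a->0: ok.
aab: 2b undefined. 2b->0: no, baa/bab meet in 0. 2b->1: ok.
All examples now run through 3 states with every (state, symbol) defined. Accept strings end in {0,2}, Reject strings end in {1}; accept={0,2}.

states=3 start=0 accept={0,2} delta: 0a->1 0b->1 1a->2 1b->1 2a->0 2b->1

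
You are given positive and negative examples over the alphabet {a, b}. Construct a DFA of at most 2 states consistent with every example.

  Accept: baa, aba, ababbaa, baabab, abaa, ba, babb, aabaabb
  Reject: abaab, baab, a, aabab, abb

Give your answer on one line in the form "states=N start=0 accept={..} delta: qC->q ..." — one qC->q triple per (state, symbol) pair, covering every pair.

State merging on the prefix tree: take the shortest (then alphabetical) example prefix whose next move is undefined and point that move at state 0, else 1, else 2, ...; a target is out if some Accept/Reject pair would then sit in one state with the same input left (inseparable). If every existing state is out, open a new one.
a: 0a undefined. 0a->0: ok.
b: 0b undefined. 0b->0: no, baa/abaab meet in 0. Open state 1: 0b->1.
ba: 1a undefined. 1a->0: no, baa/a meet in 0. 1a->1: ok.
abb: 1b undefined. 1b->0: ok.
All examples now run through 2 states with every (state, symbol) defined. Accept strings end in {1}, Reject strings end in {0}; accept={1}.

states=2 start=0 accept={1} delta: 0a->0 0b->1 1a->1 1b->0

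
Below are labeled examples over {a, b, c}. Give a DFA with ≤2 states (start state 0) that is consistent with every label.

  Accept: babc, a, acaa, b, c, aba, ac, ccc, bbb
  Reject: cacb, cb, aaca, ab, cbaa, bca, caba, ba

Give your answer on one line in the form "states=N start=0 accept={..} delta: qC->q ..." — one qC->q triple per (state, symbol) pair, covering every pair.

Grow the machine one transition at a time. Run the examples from 0; the earliest place one falls off (shortest prefix, ties alphabetical) gets sent to the lowest-numbered state that keeps every Accept/Reject pair distinguishable — a pair clashes when both reach the same state with identical unread suffix — and to a fresh state only if none does.
a: 0a undefined. 0a->0: no, b/ab meet in 0 with "b" left. Open state 1: 0a->1.
b: 0b undefined. 0b->0: no, a/ba meet in 1. 0b->1: ok.
c: 0c undefined. 0c->0: no, a/cb meet in 1. 0c->1: ok.
aa: 1a undefined. 1a->0: ok.
ab: 1b undefined. 1b->0: ok.
ac: 1c undefined. 1c->0: no, babc/cacb meet in 0. 1c->1: ok.
All examples now run through 2 states with every (state, symbol) defined. Accept strings end in {1}, Reject strings end in {0}; accept={1}.

states=2 start=0 accept={1} delta: 0a->1 0b->1 0c->1 1a->0 1b->0 1c->1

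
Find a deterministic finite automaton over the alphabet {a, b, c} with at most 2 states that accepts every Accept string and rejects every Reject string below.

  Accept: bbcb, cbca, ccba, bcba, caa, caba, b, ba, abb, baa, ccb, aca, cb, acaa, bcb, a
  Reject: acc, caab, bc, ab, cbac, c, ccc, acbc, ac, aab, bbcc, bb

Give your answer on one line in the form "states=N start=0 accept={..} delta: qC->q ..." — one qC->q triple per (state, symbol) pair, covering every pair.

State merging on the prefix tree: take the shortest (then alphabetical) example prefix whose next move is undefined and point that move at state 0, else 1, else 2, ...; a target is out if some Accept/Reject pair would then sit in one state with the same input left (inseparable). If every existing state is out, open a new one.
a: 0a undefined. 0a->0: no, b/ab meet in 0 with "b" left. Open state 1: 0a->1.
b: 0b undefined. 0b->0: no, b/bb meet in 0. 0b->1: ok.
c: 0c undefined. 0c->0: ok.
aa: 1a undefined. 1a->0: no, ccba/cbac meet in 0. 1a->1: ok.
ab: 1b undefined. 1b->0: ok.
ac: 1c undefined. 1c->0: ok.
All examples now run through 2 states with every (state, symbol) defined. Accept strings end in {1}, Reject strings end in {0}; accept={1}.

states=2 start=0 accept={1} delta: 0a->1 0b->1 0c->0 1a->1 1b->0 1c->0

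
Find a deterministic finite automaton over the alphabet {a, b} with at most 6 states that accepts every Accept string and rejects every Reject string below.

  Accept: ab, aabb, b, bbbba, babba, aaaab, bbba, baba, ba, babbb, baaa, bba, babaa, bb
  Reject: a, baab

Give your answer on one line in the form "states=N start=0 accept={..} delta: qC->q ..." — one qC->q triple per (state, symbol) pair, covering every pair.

Fold the examples into a partial DFA from state 0: repeatedly fix the first undefined (state, symbol) met by the shortest-then-alphabetical prefix, trying targets in increasing order and rejecting any under which an Accept and a Reject string meet in one state with the same remainder; add a state when all current targets are rejected. Accepting states are where Accept strings end.
a: 0a undefined. 0a->0: ok.
b: 0b undefined. 0b->0: no, ab/a meet in 0. Open state 1: 0b->1.
ba: 1a undefined. 1a->0: no, ab/baab meet in 1. 1a->1: no, aabb/baab meet in 1 with "b" left. Open state 2: 1a->2.
bb: 1b undefined. 1b->0: no, aabb/a meet in 0. 1b->1: ok.
baa: 2a undefined. 2a->0: no, ab/baab meet in 1. 2a->1: no, ab/baab meet in 1. 2a->2: ok.
bab: 2b undefined. 2b->0: no, baba/a meet in 0. 2b->1: no, ab/baab meet in 1. 2b->2: no, bbbba/baab meet in 2. Open state 3: 2b->3.
baba: 3a undefined. 3a->0: no, baba/a meet in 0. 3a->1: ok.
babb: 3b undefined. 3b->0: no, babba/a meet in 0. 3b->1: ok.
All examples now run through 4 states with every (state, symbol) defined. Accept strings end in {1,2}, Reject strings end in {0,3}; accept={1,2}.

states=4 start=0 accept={1,2} delta: 0a->0 0b->1 1a->2 1b->1 2a->2 2b->3 3a->1 3b->1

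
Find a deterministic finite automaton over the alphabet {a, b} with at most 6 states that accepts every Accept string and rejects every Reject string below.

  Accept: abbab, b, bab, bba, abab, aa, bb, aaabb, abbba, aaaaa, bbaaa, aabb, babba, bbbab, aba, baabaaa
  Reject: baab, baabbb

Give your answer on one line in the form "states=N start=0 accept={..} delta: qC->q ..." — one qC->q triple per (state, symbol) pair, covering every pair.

states=4 start=0 accept={0,1,2} delta: 0a->0 0b->1 1a->2 1b->0 2a->3 2b->0 3a->0 3b->3

Fold the examples into a partial DFA from state 0: repeatedly fix the first undefined (state, symbol) met by the shortest-then-alphabetical prefix, trying targets in increasing order and rejecting any under which an Accept and a Reject string meet in one state with the same remainder; add a state when all current targets are rejected. Accepting states are where Accept strings end.
a: 0a undefined. 0a->0: ok.
b: 0b undefined. 0b->0: no, abbab/baab meet in 0. Open state 1: 0b->1.
ba: 1a undefined. 1a->0: no, b/baab meet in 1. 1a->1: no, bab/baab meet in 1 with "b" left. Open state 2: 1a->2.
bb: 1b undefined. 1b->0: ok.
baa: 2a undefined. 2a->0: no, abbab/baab meet in 1. 2a->1: no, bba/baab meet in 0. 2a->2: no, bab/baab meet in 2 with "b" left. Open state 3: 2a->3.
bab: 2b undefined. 2b->0: ok.
baab: 3b undefined. 3b->0: no, bab/baab meet in 0. 3b->1: no, abbab/baab meet in 1. 3b->2: no, abbab/baabbb meet in 1. 3b->3: ok.
baaba: 3a undefined. 3a->0: ok.
All examples now run through 4 states with every (state, symbol) defined. Accept strings end in {0,1,2}, Reject strings end in {3}; accept={0,1,2}.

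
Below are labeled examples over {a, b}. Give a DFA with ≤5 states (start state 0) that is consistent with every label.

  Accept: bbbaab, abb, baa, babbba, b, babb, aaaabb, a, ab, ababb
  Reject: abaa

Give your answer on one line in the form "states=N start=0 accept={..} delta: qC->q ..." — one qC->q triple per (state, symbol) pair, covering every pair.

Fold the examples into a partial DFA from state 0: repeatedly fix the first undefined (state, symbol) met by the shortest-then-alphabetical prefix, trying targets in increasing order and rejecting any under which an Accept and a Reject string meet in one state with the same remainder; add a state when all current targets are rejected. Accepting states are where Accept strings end.
a: 0a undefined. 0a->0: no, baa/abaa meet in 0 with "baa" left. Open state 1: 0a->1.
b: 0b undefined. 0b->0: ok.
aa: 1a undefined. 1a->0: ok.
ab: 1b undefined. 1b->0: no, bbbaab/abaa meet in 0. 1b->1: no, abb/abaa meet in 1. Open state 2: 1b->2.
aba: 2a undefined. 2a->0: no, a/abaa meet in 1. 2a->1: no, bbbaab/abaa meet in 0. 2a->2: no, ab/abaa meet in 2. Open state 3: 2a->3.
abb: 2b undefined. 2b->0: ok.
abaa: 3a undefined. 3a->0: no, bbbaab/abaa meet in 0. 3a->1: no, babbba/abaa meet in 1. 3a->2: no, ab/abaa meet in 2. 3a->3: ok.
abab: 3b undefined. 3b->0: ok.
All examples now run through 4 states with every (state, symbol) defined. Accept strings end in {0,1,2}, Reject strings end in {3}; accept={0,1,2}.

states=4 start=0 accept={0,1,2} delta: 0a->1 0b->0 1a->0 1b->2 2a->3 2b->0 3a->3 3b->0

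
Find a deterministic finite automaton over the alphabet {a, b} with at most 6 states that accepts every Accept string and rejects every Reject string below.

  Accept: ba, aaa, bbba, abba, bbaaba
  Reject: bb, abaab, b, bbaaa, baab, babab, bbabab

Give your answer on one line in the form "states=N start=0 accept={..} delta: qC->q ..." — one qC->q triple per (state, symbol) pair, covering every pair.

Grow the machine one transition at a time. Run the examples from 0; the earliest place one falls off (shortest prefix, ties alphabetical) gets sent to the lowest-numbered state that keeps every Accept/Reject pair distinguishable — a pair clashes when both reach the same state with identical unread suffix — and to a fresh state only if none does.
a: 0a undefined. 0a->0: ok.
b: 0b undefined. 0b->0: no, ba/bb meet in 0. Open state 1: 0b->1.
ba: 1a undefined. 1a->0: ok.
bb: 1b undefined. 1b->0: no, ba/bb meet in 0. 1b->1: no, ba/bbaaa meet in 0. Open state 2: 1b->2.
bba: 2a undefined. 2a->0: no, ba/bbaaa meet in 0. 2a->1: no, ba/bbaaa meet in 0. 2a->2: no, abba/bb meet in 2. Open state 3: 2a->3.
bbb: 2b undefined. 2b->0: ok.
bbaa: 3a undefined. 3a->0: no, ba/bbaaa meet in 0. 3a->1: no, ba/bbaaa meet in 0. 3a->2: no, abba/bbaaa meet in 3. 3a->3: no, abba/bbaaa meet in 3. Open state 4: 3a->4.
bbab: 3b undefined. 3b->0: ok.
bbaaa: 4a undefined. 4a->0: no, ba/bbaaa meet in 0. 4a->1: ok.
bbaab: 4b undefined. 4b->0: ok.
All examples now run through 5 states with every (state, symbol) defined. Accept strings end in {0,3}, Reject strings end in {1,2}; accept={0,3}.

states=5 start=0 accept={0,3} delta: 0a->0 0b->1 1a->0 1b->2 2a->3 2b->0 3a->4 3b->0 4a->1 4b->0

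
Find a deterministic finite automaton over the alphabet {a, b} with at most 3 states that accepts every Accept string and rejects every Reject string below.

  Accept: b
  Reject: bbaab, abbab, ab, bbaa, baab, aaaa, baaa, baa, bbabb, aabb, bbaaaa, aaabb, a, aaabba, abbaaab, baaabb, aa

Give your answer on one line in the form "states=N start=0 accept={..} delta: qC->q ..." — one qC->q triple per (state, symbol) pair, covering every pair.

states=2 start=0 accept={0} delta: 0a->1 0b->0 1a->1 1b->1

Grow the machine one transition at a time. Run the examples from 0; the earliest place one falls off (shortest prefix, ties alphabetical) gets sent to the lowest-numbered state that keeps every Accept/Reject pair distinguishable — a pair clashes when both reach the same state with identical unread suffix — and to a fresh state only if none does.
a: 0a undefined. 0a->0: no, b/ab meet in 0 with "b" left. Open state 1: 0a->1.
b: 0b undefined. 0b->0: ok.
aa: 1a undefined. 1a->0: no, b/bbaab meet in 0. 1a->1: ok.
ab: 1b undefined. 1b->0: no, b/bbaab meet in 0. 1b->1: ok.
All examples now run through 2 states with every (state, symbol) defined. Accept strings end in {0}, Reject strings end in {1}; accept={0}.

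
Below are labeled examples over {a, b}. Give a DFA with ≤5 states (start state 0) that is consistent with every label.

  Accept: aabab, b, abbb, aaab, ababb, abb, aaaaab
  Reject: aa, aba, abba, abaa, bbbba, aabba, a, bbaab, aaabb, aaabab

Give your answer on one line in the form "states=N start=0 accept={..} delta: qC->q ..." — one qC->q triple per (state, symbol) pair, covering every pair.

Grow the machine one transition at a time. Run the examples from 0; the earliest place one falls off (shortest prefix, ties alphabetical) gets sent to the lowest-numbered state that keeps every Accept/Reject pair distinguishable — a pair clashes when both reach the same state with identical unread suffix — and to a fresh state only if none does.
a: 0a undefined. 0a->0: no, aabab/aaabab meet in 0 with "bab" left. Open state 1: 0a->1.
b: 0b undefined. 0b->0: ok.
aa: 1a undefined. 1a->0: no, b/aa meet in 0. 1a->1: no, aabab/aaabab meet in 1 with "bab" left. Open state 2: 1a->2.
ab: 1b undefined. 1b->0: ok.
aaa: 2a undefined. 2a->0: no, b/aaabb meet in 0. 2a->1: no, b/aaabb meet in 0. 2a->2: no, aabab/aaabab meet in 2 with "bab" left. Open state 3: 2a->3.
aab: 2b undefined. 2b->0: no, aabab/bbaab meet in 0. 2b->1: no, aabab/aba meet in 1. 2b->2: ok.
aaaa: 3a undefined. 3a->0: ok.
aaab: 3b undefined. 3b->0: no, aabab/aaabb meet in 0. 3b->1: no, aabab/aba meet in 1. 3b->2: no, aabab/aa meet in 2. 3b->3: no, aabab/aabba meet in 3. Open state 4: 3b->4.
aaaba: 4a undefined. 4a->0: no, b/aaabab meet in 0. 4a->1: no, b/aaabab meet in 0. 4a->2: ok.
aaabb: 4b undefined. 4b->0: no, b/aaabb meet in 0. 4b->1: ok.
All examples now run through 5 states with every (state, symbol) defined. Accept strings end in {0,4}, Reject strings end in {1,2,3}; accept={0,4}.

states=5 start=0 accept={0,4} delta: 0a->1 0b->0 1a->2 1b->0 2a->3 2b->2 3a->0 3b->4 4a->2 4b->1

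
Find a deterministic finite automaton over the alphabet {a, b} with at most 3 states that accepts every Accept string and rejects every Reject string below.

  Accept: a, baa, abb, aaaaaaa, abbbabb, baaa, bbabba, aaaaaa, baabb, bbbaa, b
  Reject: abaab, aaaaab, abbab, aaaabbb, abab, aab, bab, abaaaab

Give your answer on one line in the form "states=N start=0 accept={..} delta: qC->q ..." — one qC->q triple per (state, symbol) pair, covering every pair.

Fold the examples into a partial DFA from state 0: repeatedly fix the first undefined (state, symbol) met by the shortest-then-alphabetical prefix, trying targets in increasing order and rejecting any under which an Accept and a Reject string meet in one state with the same remainder; add a state when all current targets are rejected. Accepting states are where Accept strings end.
a: 0a undefined. 0a->0: no, b/aaaaab meet in 0 with "b" left. Open state 1: 0a->1.
b: 0b undefined. 0b->0: ok.
aa: 1a undefined. 1a->0: no, baa/aaaabbb meet in 0. 1a->1: ok.
ab: 1b undefined. 1b->0: no, abb/abaab meet in 0. 1b->1: no, a/abaab meet in 1. Open state 2: 1b->2.
aba: 2a undefined. 2a->0: no, b/abab meet in 0. 2a->1: ok.
abb: 2b undefined. 2b->0: no, abb/aaaabbb meet in 0. 2b->1: ok.
All examples now run through 3 states with every (state, symbol) defined. Accept strings end in {0,1}, Reject strings end in {2}; accept={0,1}.

states=3 start=0 accept={0,1} delta: 0a->1 0b->0 1a->1 1b->2 2a->1 2b->1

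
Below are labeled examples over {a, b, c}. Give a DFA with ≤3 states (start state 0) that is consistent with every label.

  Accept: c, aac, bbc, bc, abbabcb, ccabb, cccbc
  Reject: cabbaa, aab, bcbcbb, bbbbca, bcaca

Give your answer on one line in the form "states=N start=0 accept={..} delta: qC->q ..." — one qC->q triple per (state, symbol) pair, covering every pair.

State merging on the prefix tree: take the shortest (then alphabetical) example prefix whose next move is undefined and point that move at state 0, else 1, else 2, ...; a target is out if some Accept/Reject pair would then sit in one state with the same input left (inseparable). If every existing state is out, open a new one.
a: 0a undefined. 0a->0: ok.
b: 0b undefined. 0b->0: ok.
c: 0c undefined. 0c->0: no, c/cabbaa meet in 0. Open state 1: 0c->1.
ca: 1a undefined. 1a->0: ok.
cc: 1c undefined. 1c->0: no, ccabb/cabbaa meet in 0. 1c->1: no, ccabb/cabbaa meet in 0. Open state 2: 1c->2.
bcb: 1b undefined. 1b->0: no, abbabcb/cabbaa meet in 0. 1b->1: ok.
cca: 2a undefined. 2a->0: no, ccabb/cabbaa meet in 0. 2a->1: ok.
ccc: 2c undefined. 2c->0: ok.
bcbcb: 2b undefined. 2b->0: ok.
All examples now run through 3 states with every (state, symbol) defined. Accept strings end in {1}, Reject strings end in {0}; accept={1}.

states=3 start=0 accept={1} delta: 0a->0 0b->0 0c->1 1a->0 1b->1 1c->2 2a->1 2b->0 2c->0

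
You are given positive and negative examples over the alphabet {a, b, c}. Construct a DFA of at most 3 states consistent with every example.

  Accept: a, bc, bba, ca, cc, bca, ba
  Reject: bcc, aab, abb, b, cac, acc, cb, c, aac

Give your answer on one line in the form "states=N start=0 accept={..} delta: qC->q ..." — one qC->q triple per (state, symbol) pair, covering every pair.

states=3 start=0 accept={0,1} delta: 0a->1 0b->2 0c->2 1a->0 1b->0 1c->0 2a->0 2b->2 2c->0

Grow the machine one transition at a time. Run the examples from 0; the earliest place one falls off (shortest prefix, ties alphabetical) gets sent to the lowest-numbered state that keeps every Accept/Reject pair distinguishable — a pair clashes when both reach the same state with identical unread suffix — and to a fresh state only if none does.
a: 0a undefined. 0a->0: no, cc/acc meet in 0 with "cc" left. Open state 1: 0a->1.
b: 0b undefined. 0b->0: no, bc/c meet in 0 with "c" left. 0b->1: no, a/b meet in 1. Open state 2: 0b->2.
c: 0c undefined. 0c->0: no, cc/c meet in 0. 0c->1: no, a/c meet in 1. 0c->2: ok.
aa: 1a undefined. 1a->0: ok.
ab: 1b undefined. 1b->0: ok.
ac: 1c undefined. 1c->0: ok.
ba: 2a undefined. 2a->0: ok.
bb: 2b undefined. 2b->0: no, ca/cb meet in 0. 2b->1: no, a/cb meet in 1. 2b->2: ok.
bc: 2c undefined. 2c->0: ok.
All examples now run through 3 states with every (state, symbol) defined. Accept strings end in {0,1}, Reject strings end in {2}; accept={0,1}.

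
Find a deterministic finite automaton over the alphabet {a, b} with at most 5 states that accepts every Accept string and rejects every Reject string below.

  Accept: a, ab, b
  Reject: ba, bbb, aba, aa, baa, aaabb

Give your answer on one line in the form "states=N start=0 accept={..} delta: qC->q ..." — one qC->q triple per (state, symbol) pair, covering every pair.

states=4 start=0 accept={1,3} delta: 0a->1 0b->1 1a->2 1b->3 2a->2 2b->2 3a->0 3b->0

Grow the machine one transition at a time. Run the examples from 0; the earliest place one falls off (shortest prefix, ties alphabetical) gets sent to the lowest-numbered state that keeps every Accept/Reject pair distinguishable — a pair clashes when both reach the same state with identical unread suffix — and to a fresh state only if none does.
a: 0a undefined. 0a->0: no, a/aa meet in 0. Open state 1: 0a->1.
b: 0b undefined. 0b->0: no, a/ba meet in 1. 0b->1: ok.
aa: 1a undefined. 1a->0: no, a/baa meet in 1. 1a->1: no, a/ba meet in 1. Open state 2: 1a->2.
ab: 1b undefined. 1b->0: no, a/bbb meet in 1. 1b->1: no, a/bbb meet in 1. 1b->2: no, ab/ba meet in 2. Open state 3: 1b->3.
aaa: 2a undefined. 2a->0: no, ab/aaabb meet in 3. 2a->1: no, a/baa meet in 1. 2a->2: ok.
aba: 3a undefined. 3a->0: ok.
bbb: 3b undefined. 3b->0: ok.
aaab: 2b undefined. 2b->0: no, a/aaabb meet in 1. 2b->1: no, ab/aaabb meet in 3. 2b->2: ok.
All examples now run through 4 states with every (state, symbol) defined. Accept strings end in {1,3}, Reject strings end in {0,2}; accept={1,3}.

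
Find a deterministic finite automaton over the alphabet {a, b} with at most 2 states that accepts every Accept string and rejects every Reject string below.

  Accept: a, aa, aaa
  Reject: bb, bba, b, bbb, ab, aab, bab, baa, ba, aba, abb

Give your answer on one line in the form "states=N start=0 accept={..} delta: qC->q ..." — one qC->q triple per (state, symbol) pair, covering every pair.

states=2 start=0 accept={0} delta: 0a->0 0b->1 1a->1 1b->1

Fold the examples into a partial DFA from state 0: repeatedly fix the first undefined (state, symbol) met by the shortest-then-alphabetical prefix, trying targets in increasing order and rejecting any under which an Accept and a Reject string meet in one state with the same remainder; add a state when all current targets are rejected. Accepting states are where Accept strings end.
a: 0a undefined. 0a->0: ok.
b: 0b undefined. 0b->0: no, a/bb meet in 0. Open state 1: 0b->1.
ba: 1a undefined. 1a->0: no, a/baa meet in 0. 1a->1: ok.
bb: 1b undefined. 1b->0: no, a/bb meet in 0. 1b->1: ok.
All examples now run through 2 states with every (state, symbol) defined. Accept strings end in {0}, Reject strings end in {1}; accept={0}.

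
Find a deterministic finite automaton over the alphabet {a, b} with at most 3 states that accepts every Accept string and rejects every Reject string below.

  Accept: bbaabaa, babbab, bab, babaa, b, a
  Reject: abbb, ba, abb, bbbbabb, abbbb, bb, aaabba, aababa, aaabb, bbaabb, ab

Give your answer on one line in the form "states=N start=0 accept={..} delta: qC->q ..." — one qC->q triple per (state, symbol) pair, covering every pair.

states=3 start=0 accept={1} delta: 0a->1 0b->1 1a->0 1b->2 2a->0 2b->2

State merging on the prefix tree: take the shortest (then alphabetical) example prefix whose next move is undefined and point that move at state 0, else 1, else 2, ...; a target is out if some Accept/Reject pair would then sit in one state with the same input left (inseparable). If every existing state is out, open a new one.
a: 0a undefined. 0a->0: no, b/ab meet in 0 with "b" left. Open state 1: 0a->1.
b: 0b undefined. 0b->0: no, bab/ab meet in 1 with "b" left. 0b->1: ok.
aa: 1a undefined. 1a->0: ok.
ab: 1b undefined. 1b->0: no, bbaabaa/abb meet in 1. 1b->1: no, bbaabaa/abbb meet in 1. Open state 2: 1b->2.
abb: 2b undefined. 2b->0: no, bab/abbb meet in 1. 2b->1: no, bab/abb meet in 1. 2b->2: ok.
bba: 2a undefined. 2a->0: ok.
All examples now run through 3 states with every (state, symbol) defined. Accept strings end in {1}, Reject strings end in {0,2}; accept={1}.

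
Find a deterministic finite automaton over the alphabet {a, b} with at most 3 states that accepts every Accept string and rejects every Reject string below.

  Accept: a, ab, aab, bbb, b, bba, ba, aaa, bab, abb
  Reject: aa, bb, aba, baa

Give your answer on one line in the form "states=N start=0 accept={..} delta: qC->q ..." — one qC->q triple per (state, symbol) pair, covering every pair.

states=3 start=0 accept={1,2} delta: 0a->1 0b->2 1a->0 1b->1 2a->1 2b->0

State merging on the prefix tree: take the shortest (then alphabetical) example prefix whose next move is undefined and point that move at state 0, else 1, else 2, ...; a target is out if some Accept/Reject pair would then sit in one state with the same input left (inseparable). If every existing state is out, open a new one.
a: 0a undefined. 0a->0: no, a/aa meet in 0. Open state 1: 0a->1.
b: 0b undefined. 0b->0: no, bbb/bb meet in 0. 0b->1: no, ab/bb meet in 1 with "b" left. Open state 2: 0b->2.
aa: 1a undefined. 1a->0: ok.
ab: 1b undefined. 1b->0: no, a/aba meet in 1. 1b->1: ok.
ba: 2a undefined. 2a->0: no, a/baa meet in 1. 2a->1: ok.
bb: 2b undefined. 2b->0: ok.
All examples now run through 3 states with every (state, symbol) defined. Accept strings end in {1,2}, Reject strings end in {0}; accept={1,2}.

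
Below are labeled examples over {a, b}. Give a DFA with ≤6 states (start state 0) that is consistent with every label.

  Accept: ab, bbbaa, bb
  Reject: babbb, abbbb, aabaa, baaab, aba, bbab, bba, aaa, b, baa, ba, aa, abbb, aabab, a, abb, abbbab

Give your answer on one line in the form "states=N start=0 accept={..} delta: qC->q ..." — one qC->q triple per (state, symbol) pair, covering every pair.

states=5 start=0 accept={2} delta: 0a->1 0b->1 1a->0 1b->2 2a->0 2b->3 3a->4 3b->3 4a->2 4b->0

State merging on the prefix tree: take the shortest (then alphabetical) example prefix whose next move is undefined and point that move at state 0, else 1, else 2, ...; a target is out if some Accept/Reject pair would then sit in one state with the same input left (inseparable). If every existing state is out, open a new one.
a: 0a undefined. 0a->0: no, ab/b meet in 0 with "b" left. Open state 1: 0a->1.
b: 0b undefined. 0b->0: no, ab/bbab meet in 1 with "b" left. 0b->1: ok.
aa: 1a undefined. 1a->0: ok.
ab: 1b undefined. 1b->0: no, ab/bbab meet in 0. 1b->1: no, ab/babbb meet in 1. Open state 2: 1b->2.
aba: 2a undefined. 2a->0: ok.
abb: 2b undefined. 2b->0: no, ab/abbbb meet in 2. 2b->1: no, ab/abbb meet in 2. 2b->2: no, ab/babbb meet in 2. Open state 3: 2b->3.
abbb: 3b undefined. 3b->0: no, ab/abbbab meet in 2. 3b->1: no, ab/abbbb meet in 2. 3b->2: no, ab/abbb meet in 2. 3b->3: ok.
bbba: 3a undefined. 3a->0: no, bbbaa/aabaa meet in 1. 3a->1: no, ab/abbbab meet in 2. 3a->2: no, bbbaa/aba meet in 0. 3a->3: no, bbbaa/babbb meet in 3. Open state 4: 3a->4.
bbbaa: 4a undefined. 4a->0: no, bbbaa/aba meet in 0. 4a->1: no, bbbaa/aabaa meet in 1. 4a->2: ok.
abbbab: 4b undefined. 4b->0: ok.
All examples now run through 5 states with every (state, symbol) defined. Accept strings end in {2}, Reject strings end in {0,1,3}; accept={2}.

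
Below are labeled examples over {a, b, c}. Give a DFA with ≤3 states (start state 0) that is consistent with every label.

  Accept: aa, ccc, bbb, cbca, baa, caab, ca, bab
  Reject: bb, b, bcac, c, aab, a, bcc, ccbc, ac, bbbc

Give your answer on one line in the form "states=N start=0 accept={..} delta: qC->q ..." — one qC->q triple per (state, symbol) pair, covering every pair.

Grow the machine one transition at a time. Run the examples from 0; the earliest place one falls off (shortest prefix, ties alphabetical) gets sent to the lowest-numbered state that keeps every Accept/Reject pair distinguishable — a pair clashes when both reach the same state with identical unread suffix — and to a fresh state only if none does.
a: 0a undefined. 0a->0: no, aa/a meet in 0. Open state 1: 0a->1.
b: 0b undefined. 0b->0: no, bbb/bb meet in 0. 0b->1: no, bab/aab meet in 1 with "ab" left. Open state 2: 0b->2.
c: 0c undefined. 0c->0: no, ccc/c meet in 0. 0c->1: ok.
aa: 1a undefined. 1a->0: ok.
ac: 1c undefined. 1c->0: no, aa/ac meet in 0. 1c->1: no, ccc/c meet in 1. 1c->2: ok.
ba: 2a undefined. 2a->0: no, baa/c meet in 1. 2a->1: ok.
bb: 2b undefined. 2b->0: no, aa/bb meet in 0. 2b->1: ok.
bc: 2c undefined. 2c->0: ok.
cb: 1b undefined. 1b->0: ok.
All examples now run through 3 states with every (state, symbol) defined. Accept strings end in {0}, Reject strings end in {1,2}; accept={0}.

states=3 start=0 accept={0} delta: 0a->1 0b->2 0c->1 1a->0 1b->0 1c->2 2a->1 2b->1 2c->0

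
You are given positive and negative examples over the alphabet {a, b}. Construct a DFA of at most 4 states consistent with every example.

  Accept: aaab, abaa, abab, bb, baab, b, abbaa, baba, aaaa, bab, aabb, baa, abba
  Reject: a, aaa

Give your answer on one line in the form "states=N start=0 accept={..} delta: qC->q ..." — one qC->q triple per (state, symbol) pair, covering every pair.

states=3 start=0 accept={0,2} delta: 0a->1 0b->0 1a->0 1b->2 2a->2 2b->2

Grow the machine one transition at a time. Run the examples from 0; the earliest place one falls off (shortest prefix, ties alphabetical) gets sent to the lowest-numbered state that keeps every Accept/Reject pair distinguishable — a pair clashes when both reach the same state with identical unread suffix — and to a fresh state only if none does.
a: 0a undefined. 0a->0: no, aaaa/a meet in 0. Open state 1: 0a->1.
b: 0b undefined. 0b->0: ok.
aa: 1a undefined. 1a->0: ok.
ab: 1b undefined. 1b->0: no, baba/a meet in 1. 1b->1: no, aaab/a meet in 1. Open state 2: 1b->2.
aba: 2a undefined. 2a->0: no, abaa/a meet in 1. 2a->1: no, baba/a meet in 1. 2a->2: ok.
abb: 2b undefined. 2b->0: no, abba/a meet in 1. 2b->1: no, abab/a meet in 1. 2b->2: ok.
All examples now run through 3 states with every (state, symbol) defined. Accept strings end in {0,2}, Reject strings end in {1}; accept={0,2}.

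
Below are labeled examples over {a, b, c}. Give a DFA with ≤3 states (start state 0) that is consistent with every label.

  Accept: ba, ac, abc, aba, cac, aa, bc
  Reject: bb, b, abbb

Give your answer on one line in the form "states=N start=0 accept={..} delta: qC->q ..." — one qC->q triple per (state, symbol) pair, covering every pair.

states=2 start=0 accept={0} delta: 0a->0 0b->1 0c->0 1a->0 1b->1 1c->0

Grow the machine one transition at a time. Run the examples from 0; the earliest place one falls off (shortest prefix, ties alphabetical) gets sent to the lowest-numbered state that keeps every Accept/Reject pair distinguishable — a pair clashes when both reach the same state with identical unread suffix — and to a fresh state only if none does.
a: 0a undefined. 0a->0: ok.
b: 0b undefined. 0b->0: no, ba/bb meet in 0. Open state 1: 0b->1.
c: 0c undefined. 0c->0: ok.
ba: 1a undefined. 1a->0: ok.
bb: 1b undefined. 1b->0: no, ba/bb meet in 0. 1b->1: ok.
bc: 1c undefined. 1c->0: ok.
All examples now run through 2 states with every (state, symbol) defined. Accept strings end in {0}, Reject strings end in {1}; accept={0}.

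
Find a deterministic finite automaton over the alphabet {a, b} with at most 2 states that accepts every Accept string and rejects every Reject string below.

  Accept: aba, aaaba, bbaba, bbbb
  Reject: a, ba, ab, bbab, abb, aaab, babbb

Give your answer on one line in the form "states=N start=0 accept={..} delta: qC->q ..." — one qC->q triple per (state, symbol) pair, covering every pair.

states=2 start=0 accept={0} delta: 0a->1 0b->0 1a->0 1b->1

State merging on the prefix tree: take the shortest (then alphabetical) example prefix whose next move is undefined and point that move at state 0, else 1, else 2, ...; a target is out if some Accept/Reject pair would then sit in one state with the same input left (inseparable). If every existing state is out, open a new one.
a: 0a undefined. 0a->0: no, aba/ba meet in 0 with "ba" left. Open state 1: 0a->1.
b: 0b undefined. 0b->0: ok.
aa: 1a undefined. 1a->0: ok.
ab: 1b undefined. 1b->0: no, aba/a meet in 1. 1b->1: ok.
All examples now run through 2 states with every (state, symbol) defined. Accept strings end in {0}, Reject strings end in {1}; accept={0}.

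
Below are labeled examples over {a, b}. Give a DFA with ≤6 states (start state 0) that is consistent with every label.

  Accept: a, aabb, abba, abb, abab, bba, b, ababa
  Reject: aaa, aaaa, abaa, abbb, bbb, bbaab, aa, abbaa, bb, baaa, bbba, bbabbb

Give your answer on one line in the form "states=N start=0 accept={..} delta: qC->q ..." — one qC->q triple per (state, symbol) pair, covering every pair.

states=6 start=0 accept={0,1,2,5} delta: 0a->1 0b->2 1a->3 1b->0 2a->1 2b->4 3a->3 3b->0 4a->5 4b->3 5a->2 5b->0

Fold the examples into a partial DFA from state 0: repeatedly fix the first undefined (state, symbol) met by the shortest-then-alphabetical prefix, trying targets in increasing order and rejecting any under which an Accept and a Reject string meet in one state with the same remainder; add a state when all current targets are rejected. Accepting states are where Accept strings end.
a: 0a undefined. 0a->0: no, a/aaa meet in 0. Open state 1: 0a->1.
b: 0b undefined. 0b->0: no, a/bbba meet in 1. 0b->1: no, abba/bbba meet in 1 with "bba" left. Open state 2: 0b->2.
aa: 1a undefined. 1a->0: no, a/aaa meet in 1. 1a->1: no, a/aaa meet in 1. 1a->2: no, aabb/bbb meet in 2 with "bb" left. Open state 3: 1a->3.
ab: 1b undefined. 1b->0: ok.
ba: 2a undefined. 2a->0: no, a/abbaa meet in 1. 2a->1: ok.
bb: 2b undefined. 2b->0: no, a/bbba meet in 1. 2b->1: no, a/abbb meet in 1. 2b->2: no, a/bbba meet in 1. 2b->3: no, bba/aaa meet in 3 with "a" left. Open state 4: 2b->4.
aaa: 3a undefined. 3a->0: no, a/aaaa meet in 1. 3a->1: no, a/aaa meet in 1. 3a->2: no, a/aaaa meet in 1. 3a->3: ok.
aab: 3b undefined. 3b->0: ok.
bba: 4a undefined. 4a->0: no, abab/bbaab meet in 0. 4a->1: no, abab/bbaab meet in 0. 4a->2: no, abab/bbaab meet in 0. 4a->3: no, abab/bbaab meet in 0. 4a->4: no, bba/abbb meet in 4. Open state 5: 4a->5.
bbb: 4b undefined. 4b->0: no, a/bbba meet in 1. 4b->1: no, a/bbb meet in 1. 4b->2: no, a/bbba meet in 1. 4b->3: ok.
bbaa: 5a undefined. 5a->0: no, aabb/bbaab meet in 2. 5a->1: no, abab/bbaab meet in 0. 5a->2: ok.
bbab: 5b undefined. 5b->0: ok.
All examples now run through 6 states with every (state, symbol) defined. Accept strings end in {0,1,2,5}, Reject strings end in {3,4}; accept={0,1,2,5}.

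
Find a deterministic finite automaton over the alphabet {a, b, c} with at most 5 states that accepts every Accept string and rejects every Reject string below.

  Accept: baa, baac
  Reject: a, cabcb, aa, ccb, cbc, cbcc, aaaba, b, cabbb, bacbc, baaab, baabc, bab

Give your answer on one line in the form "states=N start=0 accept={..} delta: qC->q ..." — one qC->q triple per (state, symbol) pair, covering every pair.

states=4 start=0 accept={3} delta: 0a->0 0b->1 0c->0 1a->2 1b->0 1c->0 2a->3 2b->0 2c->0 3a->0 3b->0 3c->3

Fold the examples into a partial DFA from state 0: repeatedly fix the first undefined (state, symbol) met by the shortest-then-alphabetical prefix, trying targets in increasing order and rejecting any under which an Accept and a Reject string meet in one state with the same remainder; add a state when all current targets are rejected. Accepting states are where Accept strings end.
a: 0a undefined. 0a->0: ok.
b: 0b undefined. 0b->0: no, baa/a meet in 0. Open state 1: 0b->1.
c: 0c undefined. 0c->0: ok.
ba: 1a undefined. 1a->0: no, baa/a meet in 0. 1a->1: no, baa/ccb meet in 1. Open state 2: 1a->2.
baa: 2a undefined. 2a->0: no, baa/a meet in 0. 2a->1: no, baa/ccb meet in 1. 2a->2: no, baa/aaaba meet in 2. Open state 3: 2a->3.
bab: 2b undefined. 2b->0: ok.
bac: 2c undefined. 2c->0: ok.
cbc: 1c undefined. 1c->0: ok.
baaa: 3a undefined. 3a->0: ok.
baab: 3b undefined. 3b->0: ok.
baac: 3c undefined. 3c->0: no, baac/a meet in 0. 3c->1: no, baac/cabcb meet in 1. 3c->2: no, baac/aaaba meet in 2. 3c->3: ok.
cabb: 1b undefined. 1b->0: ok.
All examples now run through 4 states with every (state, symbol) defined. Accept strings end in {3}, Reject strings end in {0,1,2}; accept={3}.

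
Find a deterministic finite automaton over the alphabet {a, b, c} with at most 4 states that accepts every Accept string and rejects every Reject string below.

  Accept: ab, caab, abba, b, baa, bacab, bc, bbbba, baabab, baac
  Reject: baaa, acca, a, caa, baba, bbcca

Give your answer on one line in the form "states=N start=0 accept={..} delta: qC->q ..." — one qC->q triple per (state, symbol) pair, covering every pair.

State merging on the prefix tree: take the shortest (then alphabetical) example prefix whose next move is undefined and point that move at state 0, else 1, else 2, ...; a target is out if some Accept/Reject pair would then sit in one state with the same input left (inseparable). If every existing state is out, open a new one.
a: 0a undefined. 0a->0: ok.
b: 0b undefined. 0b->0: no, ab/baaa meet in 0. Open state 1: 0b->1.
c: 0c undefined. 0c->0: ok.
ba: 1a undefined. 1a->0: no, baa/baaa meet in 0. 1a->1: no, ab/baaa meet in 1. Open state 2: 1a->2.
bb: 1b undefined. 1b->0: no, abba/acca meet in 0. 1b->1: ok.
bc: 1c undefined. 1c->0: no, bc/acca meet in 0. 1c->1: no, abba/bbcca meet in 2. 1c->2: ok.
baa: 2a undefined. 2a->0: no, baa/baaa meet in 0. 2a->1: no, abba/baaa meet in 2. 2a->2: no, abba/baaa meet in 2. Open state 3: 2a->3.
bab: 2b undefined. 2b->0: ok.
bac: 2c undefined. 2c->0: ok.
baaa: 3a undefined. 3a->0: ok.
baab: 3b undefined. 3b->0: ok.
baac: 3c undefined. 3c->0: no, baac/baaa meet in 0. 3c->1: ok.
All examples now run through 4 states with every (state, symbol) defined. Accept strings end in {1,2,3}, Reject strings end in {0}; accept={1,2,3}.

states=4 start=0 accept={1,2,3} delta: 0a->0 0b->1 0c->0 1a->2 1b->1 1c->2 2a->3 2b->0 2c->0 3a->0 3b->0 3c->1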